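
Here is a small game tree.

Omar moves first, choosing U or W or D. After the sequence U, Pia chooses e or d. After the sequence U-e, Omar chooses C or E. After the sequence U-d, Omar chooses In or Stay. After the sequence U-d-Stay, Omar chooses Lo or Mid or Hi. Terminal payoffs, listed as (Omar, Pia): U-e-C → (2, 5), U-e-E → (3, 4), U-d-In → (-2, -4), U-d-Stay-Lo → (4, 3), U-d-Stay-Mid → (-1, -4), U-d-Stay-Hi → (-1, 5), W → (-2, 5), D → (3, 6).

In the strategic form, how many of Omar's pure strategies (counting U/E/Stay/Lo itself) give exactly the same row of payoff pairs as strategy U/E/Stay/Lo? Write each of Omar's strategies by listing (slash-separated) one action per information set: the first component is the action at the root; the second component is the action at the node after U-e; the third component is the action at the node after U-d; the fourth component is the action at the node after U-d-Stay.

Row for U/E/Stay/Lo (columns e, d): (3,4) (4,3).
Every one of Omar's information sets is on the play path for some reply by Pia when Omar follows U/E/Stay/Lo.
Changing the action at any of them therefore changes at least one column, so only U/E/Stay/Lo itself gives this row.

1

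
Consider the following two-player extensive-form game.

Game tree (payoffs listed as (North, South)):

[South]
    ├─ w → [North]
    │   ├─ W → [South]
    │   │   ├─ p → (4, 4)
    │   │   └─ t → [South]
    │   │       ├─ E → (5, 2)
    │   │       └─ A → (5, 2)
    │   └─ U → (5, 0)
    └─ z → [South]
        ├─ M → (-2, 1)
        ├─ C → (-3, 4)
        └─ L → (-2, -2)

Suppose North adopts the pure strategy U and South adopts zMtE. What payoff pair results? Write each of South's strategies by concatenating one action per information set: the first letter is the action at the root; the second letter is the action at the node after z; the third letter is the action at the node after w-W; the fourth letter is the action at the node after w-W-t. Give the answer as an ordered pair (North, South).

(-2, 1)

Trace the play path from the root:
  South plays z
  South plays M at [z]
→ terminal payoff (-2, 1).
(North's choice at the node after w is never reached on this path, so it doesn't affect the outcome.)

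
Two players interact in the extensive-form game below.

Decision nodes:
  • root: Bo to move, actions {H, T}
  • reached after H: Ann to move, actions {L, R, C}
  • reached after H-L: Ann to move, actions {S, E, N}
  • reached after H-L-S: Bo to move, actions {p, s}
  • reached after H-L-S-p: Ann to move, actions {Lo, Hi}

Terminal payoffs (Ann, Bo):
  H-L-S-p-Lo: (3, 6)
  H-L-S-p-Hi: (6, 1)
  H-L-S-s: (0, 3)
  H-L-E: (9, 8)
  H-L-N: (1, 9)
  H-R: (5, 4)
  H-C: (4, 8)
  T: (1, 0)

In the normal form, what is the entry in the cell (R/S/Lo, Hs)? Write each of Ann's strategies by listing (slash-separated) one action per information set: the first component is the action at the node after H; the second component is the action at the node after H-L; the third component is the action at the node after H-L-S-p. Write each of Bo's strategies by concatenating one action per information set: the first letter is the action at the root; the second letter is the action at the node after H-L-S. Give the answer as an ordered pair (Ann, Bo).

(5, 4)

Trace the play path from the root:
  Bo plays H
  Ann plays R at [H]
→ terminal payoff (5, 4).
(Ann's choice at the node after H-L is never reached on this path, so it doesn't affect the outcome.)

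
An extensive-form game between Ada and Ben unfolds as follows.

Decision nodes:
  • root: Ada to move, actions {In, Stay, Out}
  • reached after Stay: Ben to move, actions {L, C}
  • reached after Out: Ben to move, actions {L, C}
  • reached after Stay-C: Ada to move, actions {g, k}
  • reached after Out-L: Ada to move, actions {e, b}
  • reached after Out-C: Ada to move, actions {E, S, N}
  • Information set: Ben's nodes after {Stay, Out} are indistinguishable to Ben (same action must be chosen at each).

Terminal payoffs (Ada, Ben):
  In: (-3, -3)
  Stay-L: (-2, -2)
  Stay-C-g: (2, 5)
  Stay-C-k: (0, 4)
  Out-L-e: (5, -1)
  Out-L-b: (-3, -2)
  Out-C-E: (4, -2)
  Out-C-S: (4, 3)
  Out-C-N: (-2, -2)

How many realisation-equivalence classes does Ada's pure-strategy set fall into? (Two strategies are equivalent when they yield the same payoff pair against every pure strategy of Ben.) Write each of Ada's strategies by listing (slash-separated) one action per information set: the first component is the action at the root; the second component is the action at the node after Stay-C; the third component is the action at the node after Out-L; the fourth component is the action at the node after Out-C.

Ada has 36 pure strategies: In/g/e/E, In/g/e/S, In/g/e/N, In/g/b/E, In/g/b/S, In/g/b/N, In/k/e/E, In/k/e/S, In/k/e/N, In/k/b/E, In/k/b/S, In/k/b/N, Stay/g/e/E, Stay/g/e/S, Stay/g/e/N, Stay/g/b/E, Stay/g/b/S, Stay/g/b/N, Stay/k/e/E, Stay/k/e/S, Stay/k/e/N, Stay/k/b/E, Stay/k/b/S, Stay/k/b/N, Out/g/e/E, Out/g/e/S, Out/g/e/N, Out/g/b/E, Out/g/b/S, Out/g/b/N, Out/k/e/E, Out/k/e/S, Out/k/e/N, Out/k/b/E, Out/k/b/S, Out/k/b/N. Columns: L, C.
{In/g/e/E, In/g/e/S, In/g/e/N, In/g/b/E, In/g/b/S, In/g/b/N, In/k/e/E, In/k/e/S, In/k/e/N, In/k/b/E, In/k/b/S, In/k/b/N} → row (-3,-3) (-3,-3)
{Stay/g/e/E, Stay/g/e/S, Stay/g/e/N, Stay/g/b/E, Stay/g/b/S, Stay/g/b/N} → row (-2,-2) (2,5)
{Stay/k/e/E, Stay/k/e/S, Stay/k/e/N, Stay/k/b/E, Stay/k/b/S, Stay/k/b/N} → row (-2,-2) (0,4)
{Out/g/e/E, Out/k/e/E} → row (5,-1) (4,-2)
{Out/g/e/S, Out/k/e/S} → row (5,-1) (4,3)
{Out/g/e/N, Out/k/e/N} → row (5,-1) (-2,-2)
{Out/g/b/E, Out/k/b/E} → row (-3,-2) (4,-2)
{Out/g/b/S, Out/k/b/S} → row (-3,-2) (4,3)
{Out/g/b/N, Out/k/b/N} → row (-3,-2) (-2,-2)
That's 9 distinct rows out of 36 strategies.

9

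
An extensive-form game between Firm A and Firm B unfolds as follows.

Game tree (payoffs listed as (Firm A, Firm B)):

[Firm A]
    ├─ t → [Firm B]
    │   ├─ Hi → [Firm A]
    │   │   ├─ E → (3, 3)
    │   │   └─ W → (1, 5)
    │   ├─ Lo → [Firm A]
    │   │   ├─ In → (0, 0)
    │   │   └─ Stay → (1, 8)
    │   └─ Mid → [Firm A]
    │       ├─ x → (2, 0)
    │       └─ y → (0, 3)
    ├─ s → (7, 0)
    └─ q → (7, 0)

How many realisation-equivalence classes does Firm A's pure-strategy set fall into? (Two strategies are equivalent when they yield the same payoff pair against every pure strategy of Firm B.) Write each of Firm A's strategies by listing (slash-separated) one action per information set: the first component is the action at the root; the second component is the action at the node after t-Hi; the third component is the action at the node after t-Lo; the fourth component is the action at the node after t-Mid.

9

Firm A has 24 pure strategies: t/E/In/x, t/E/In/y, t/E/Stay/x, t/E/Stay/y, t/W/In/x, t/W/In/y, t/W/Stay/x, t/W/Stay/y, s/E/In/x, s/E/In/y, s/E/Stay/x, s/E/Stay/y, s/W/In/x, s/W/In/y, s/W/Stay/x, s/W/Stay/y, q/E/In/x, q/E/In/y, q/E/Stay/x, q/E/Stay/y, q/W/In/x, q/W/In/y, q/W/Stay/x, q/W/Stay/y. Columns: Hi, Lo, Mid.
{t/E/In/x} → row (3,3) (0,0) (2,0)
{t/E/In/y} → row (3,3) (0,0) (0,3)
{t/E/Stay/x} → row (3,3) (1,8) (2,0)
{t/E/Stay/y} → row (3,3) (1,8) (0,3)
{t/W/In/x} → row (1,5) (0,0) (2,0)
{t/W/In/y} → row (1,5) (0,0) (0,3)
{t/W/Stay/x} → row (1,5) (1,8) (2,0)
{t/W/Stay/y} → row (1,5) (1,8) (0,3)
{s/E/In/x, s/E/In/y, s/E/Stay/x, s/E/Stay/y, s/W/In/x, s/W/In/y, s/W/Stay/x, s/W/Stay/y, q/E/In/x, q/E/In/y, q/E/Stay/x, q/E/Stay/y, q/W/In/x, q/W/In/y, q/W/Stay/x, q/W/Stay/y} → row (7,0) (7,0) (7,0)
That's 9 distinct rows out of 24 strategies.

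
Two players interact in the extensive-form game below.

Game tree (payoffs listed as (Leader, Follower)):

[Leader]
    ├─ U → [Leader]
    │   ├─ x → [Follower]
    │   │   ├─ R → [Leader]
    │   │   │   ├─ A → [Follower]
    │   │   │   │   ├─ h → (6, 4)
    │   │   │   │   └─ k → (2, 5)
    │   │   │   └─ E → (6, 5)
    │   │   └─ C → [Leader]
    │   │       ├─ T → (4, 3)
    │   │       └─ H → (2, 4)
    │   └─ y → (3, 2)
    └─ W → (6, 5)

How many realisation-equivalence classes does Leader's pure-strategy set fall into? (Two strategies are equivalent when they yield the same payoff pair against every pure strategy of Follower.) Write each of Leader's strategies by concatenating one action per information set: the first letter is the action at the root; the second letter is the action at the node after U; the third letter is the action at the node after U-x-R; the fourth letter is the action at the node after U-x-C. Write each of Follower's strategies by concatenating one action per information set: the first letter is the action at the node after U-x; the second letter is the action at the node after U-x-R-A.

6

Leader has 16 pure strategies: UxAT, UxAH, UxET, UxEH, UyAT, UyAH, UyET, UyEH, WxAT, WxAH, WxET, WxEH, WyAT, WyAH, WyET, WyEH. Columns: Rh, Rk, Ch, Ck.
{UxAT} → row (6,4) (2,5) (4,3) (4,3)
{UxAH} → row (6,4) (2,5) (2,4) (2,4)
{UxET} → row (6,5) (6,5) (4,3) (4,3)
{UxEH} → row (6,5) (6,5) (2,4) (2,4)
{UyAT, UyAH, UyET, UyEH} → row (3,2) (3,2) (3,2) (3,2)
{WxAT, WxAH, WxET, WxEH, WyAT, WyAH, WyET, WyEH} → row (6,5) (6,5) (6,5) (6,5)
That's 6 distinct rows out of 16 strategies.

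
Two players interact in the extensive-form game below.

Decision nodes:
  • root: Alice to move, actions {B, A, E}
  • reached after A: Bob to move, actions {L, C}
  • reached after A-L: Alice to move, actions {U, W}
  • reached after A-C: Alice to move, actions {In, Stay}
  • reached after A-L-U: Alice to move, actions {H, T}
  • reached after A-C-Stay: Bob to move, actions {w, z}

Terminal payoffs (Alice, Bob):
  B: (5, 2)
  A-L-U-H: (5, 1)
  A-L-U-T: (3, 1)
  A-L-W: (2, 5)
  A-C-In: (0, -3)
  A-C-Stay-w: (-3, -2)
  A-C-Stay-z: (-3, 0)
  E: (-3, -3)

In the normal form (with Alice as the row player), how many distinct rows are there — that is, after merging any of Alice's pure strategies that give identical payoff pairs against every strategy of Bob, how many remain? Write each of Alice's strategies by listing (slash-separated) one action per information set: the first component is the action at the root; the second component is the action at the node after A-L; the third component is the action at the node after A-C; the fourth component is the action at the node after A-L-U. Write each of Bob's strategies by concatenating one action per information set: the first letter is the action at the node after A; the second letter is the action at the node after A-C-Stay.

8

Alice has 24 pure strategies: B/U/In/H, B/U/In/T, B/U/Stay/H, B/U/Stay/T, B/W/In/H, B/W/In/T, B/W/Stay/H, B/W/Stay/T, A/U/In/H, A/U/In/T, A/U/Stay/H, A/U/Stay/T, A/W/In/H, A/W/In/T, A/W/Stay/H, A/W/Stay/T, E/U/In/H, E/U/In/T, E/U/Stay/H, E/U/Stay/T, E/W/In/H, E/W/In/T, E/W/Stay/H, E/W/Stay/T. Columns: Lw, Lz, Cw, Cz.
{B/U/In/H, B/U/In/T, B/U/Stay/H, B/U/Stay/T, B/W/In/H, B/W/In/T, B/W/Stay/H, B/W/Stay/T} → row (5,2) (5,2) (5,2) (5,2)
{A/U/In/H} → row (5,1) (5,1) (0,-3) (0,-3)
{A/U/In/T} → row (3,1) (3,1) (0,-3) (0,-3)
{A/U/Stay/H} → row (5,1) (5,1) (-3,-2) (-3,0)
{A/U/Stay/T} → row (3,1) (3,1) (-3,-2) (-3,0)
{A/W/In/H, A/W/In/T} → row (2,5) (2,5) (0,-3) (0,-3)
{A/W/Stay/H, A/W/Stay/T} → row (2,5) (2,5) (-3,-2) (-3,0)
{E/U/In/H, E/U/In/T, E/U/Stay/H, E/U/Stay/T, E/W/In/H, E/W/In/T, E/W/Stay/H, E/W/Stay/T} → row (-3,-3) (-3,-3) (-3,-3) (-3,-3)
That's 8 distinct rows out of 24 strategies.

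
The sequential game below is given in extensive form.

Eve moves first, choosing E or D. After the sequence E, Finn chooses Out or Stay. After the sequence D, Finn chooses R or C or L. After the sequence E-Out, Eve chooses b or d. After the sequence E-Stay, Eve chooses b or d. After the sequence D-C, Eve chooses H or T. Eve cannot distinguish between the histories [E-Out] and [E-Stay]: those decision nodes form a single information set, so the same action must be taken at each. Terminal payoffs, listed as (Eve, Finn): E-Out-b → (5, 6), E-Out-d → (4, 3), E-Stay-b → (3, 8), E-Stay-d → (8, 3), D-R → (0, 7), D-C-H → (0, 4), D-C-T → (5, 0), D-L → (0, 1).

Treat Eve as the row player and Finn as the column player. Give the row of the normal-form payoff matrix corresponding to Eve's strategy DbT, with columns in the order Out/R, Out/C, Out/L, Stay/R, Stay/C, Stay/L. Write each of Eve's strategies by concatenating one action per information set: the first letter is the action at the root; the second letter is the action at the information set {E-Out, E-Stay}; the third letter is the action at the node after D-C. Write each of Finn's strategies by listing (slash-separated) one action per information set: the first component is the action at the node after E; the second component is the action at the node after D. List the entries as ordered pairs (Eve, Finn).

vs Out/R: Eve plays D → Finn plays R at [D] → (0, 7)
vs Out/C: Eve plays D → Finn plays C at [D] → Eve plays T at [D-C] → (5, 0)
vs Out/L: Eve plays D → Finn plays L at [D] → (0, 1)
vs Stay/R: Eve plays D → Finn plays R at [D] → (0, 7)
vs Stay/C: Eve plays D → Finn plays C at [D] → Eve plays T at [D-C] → (5, 0)
vs Stay/L: Eve plays D → Finn plays L at [D] → (0, 1)

(0,7) (5,0) (0,1) (0,7) (5,0) (0,1)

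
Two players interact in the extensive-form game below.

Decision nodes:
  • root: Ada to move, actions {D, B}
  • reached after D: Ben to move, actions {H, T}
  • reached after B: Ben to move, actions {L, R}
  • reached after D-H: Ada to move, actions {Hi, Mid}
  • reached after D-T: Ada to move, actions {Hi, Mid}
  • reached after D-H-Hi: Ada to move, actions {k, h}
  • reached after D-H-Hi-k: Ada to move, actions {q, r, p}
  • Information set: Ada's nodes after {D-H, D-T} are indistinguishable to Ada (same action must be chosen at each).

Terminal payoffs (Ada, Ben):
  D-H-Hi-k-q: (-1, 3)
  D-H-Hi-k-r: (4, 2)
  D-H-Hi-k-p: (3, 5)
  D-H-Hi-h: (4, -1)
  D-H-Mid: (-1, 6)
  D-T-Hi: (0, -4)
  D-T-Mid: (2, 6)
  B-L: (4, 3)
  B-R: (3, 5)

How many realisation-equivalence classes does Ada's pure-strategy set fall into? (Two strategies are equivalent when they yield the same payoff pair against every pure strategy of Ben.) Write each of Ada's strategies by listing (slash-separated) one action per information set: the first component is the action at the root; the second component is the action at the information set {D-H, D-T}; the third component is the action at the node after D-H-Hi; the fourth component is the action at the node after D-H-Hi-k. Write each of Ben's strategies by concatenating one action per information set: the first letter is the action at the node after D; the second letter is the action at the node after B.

6

Ada has 24 pure strategies: D/Hi/k/q, D/Hi/k/r, D/Hi/k/p, D/Hi/h/q, D/Hi/h/r, D/Hi/h/p, D/Mid/k/q, D/Mid/k/r, D/Mid/k/p, D/Mid/h/q, D/Mid/h/r, D/Mid/h/p, B/Hi/k/q, B/Hi/k/r, B/Hi/k/p, B/Hi/h/q, B/Hi/h/r, B/Hi/h/p, B/Mid/k/q, B/Mid/k/r, B/Mid/k/p, B/Mid/h/q, B/Mid/h/r, B/Mid/h/p. Columns: HL, HR, TL, TR.
{D/Hi/k/q} → row (-1,3) (-1,3) (0,-4) (0,-4)
{D/Hi/k/r} → row (4,2) (4,2) (0,-4) (0,-4)
{D/Hi/k/p} → row (3,5) (3,5) (0,-4) (0,-4)
{D/Hi/h/q, D/Hi/h/r, D/Hi/h/p} → row (4,-1) (4,-1) (0,-4) (0,-4)
{D/Mid/k/q, D/Mid/k/r, D/Mid/k/p, D/Mid/h/q, D/Mid/h/r, D/Mid/h/p} → row (-1,6) (-1,6) (2,6) (2,6)
{B/Hi/k/q, B/Hi/k/r, B/Hi/k/p, B/Hi/h/q, B/Hi/h/r, B/Hi/h/p, B/Mid/k/q, B/Mid/k/r, B/Mid/k/p, B/Mid/h/q, B/Mid/h/r, B/Mid/h/p} → row (4,3) (3,5) (4,3) (3,5)
That's 6 distinct rows out of 24 strategies.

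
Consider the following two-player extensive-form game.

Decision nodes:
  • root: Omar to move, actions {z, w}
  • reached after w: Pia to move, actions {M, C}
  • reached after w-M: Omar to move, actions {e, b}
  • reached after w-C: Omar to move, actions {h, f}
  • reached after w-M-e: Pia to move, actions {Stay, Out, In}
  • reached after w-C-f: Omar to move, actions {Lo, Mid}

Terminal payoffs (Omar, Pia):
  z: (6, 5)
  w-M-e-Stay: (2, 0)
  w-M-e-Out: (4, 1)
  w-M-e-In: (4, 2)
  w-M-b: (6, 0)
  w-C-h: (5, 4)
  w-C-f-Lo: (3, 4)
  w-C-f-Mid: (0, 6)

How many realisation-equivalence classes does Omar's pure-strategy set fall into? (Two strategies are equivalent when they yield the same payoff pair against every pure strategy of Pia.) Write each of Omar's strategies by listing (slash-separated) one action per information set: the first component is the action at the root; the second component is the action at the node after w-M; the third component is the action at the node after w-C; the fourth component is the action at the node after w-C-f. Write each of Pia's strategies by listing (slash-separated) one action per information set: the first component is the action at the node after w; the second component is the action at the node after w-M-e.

7

Omar has 16 pure strategies: z/e/h/Lo, z/e/h/Mid, z/e/f/Lo, z/e/f/Mid, z/b/h/Lo, z/b/h/Mid, z/b/f/Lo, z/b/f/Mid, w/e/h/Lo, w/e/h/Mid, w/e/f/Lo, w/e/f/Mid, w/b/h/Lo, w/b/h/Mid, w/b/f/Lo, w/b/f/Mid. Columns: M/Stay, M/Out, M/In, C/Stay, C/Out, C/In.
{z/e/h/Lo, z/e/h/Mid, z/e/f/Lo, z/e/f/Mid, z/b/h/Lo, z/b/h/Mid, z/b/f/Lo, z/b/f/Mid} → row (6,5) (6,5) (6,5) (6,5) (6,5) (6,5)
{w/e/h/Lo, w/e/h/Mid} → row (2,0) (4,1) (4,2) (5,4) (5,4) (5,4)
{w/e/f/Lo} → row (2,0) (4,1) (4,2) (3,4) (3,4) (3,4)
{w/e/f/Mid} → row (2,0) (4,1) (4,2) (0,6) (0,6) (0,6)
{w/b/h/Lo, w/b/h/Mid} → row (6,0) (6,0) (6,0) (5,4) (5,4) (5,4)
{w/b/f/Lo} → row (6,0) (6,0) (6,0) (3,4) (3,4) (3,4)
{w/b/f/Mid} → row (6,0) (6,0) (6,0) (0,6) (0,6) (0,6)
That's 7 distinct rows out of 16 strategies.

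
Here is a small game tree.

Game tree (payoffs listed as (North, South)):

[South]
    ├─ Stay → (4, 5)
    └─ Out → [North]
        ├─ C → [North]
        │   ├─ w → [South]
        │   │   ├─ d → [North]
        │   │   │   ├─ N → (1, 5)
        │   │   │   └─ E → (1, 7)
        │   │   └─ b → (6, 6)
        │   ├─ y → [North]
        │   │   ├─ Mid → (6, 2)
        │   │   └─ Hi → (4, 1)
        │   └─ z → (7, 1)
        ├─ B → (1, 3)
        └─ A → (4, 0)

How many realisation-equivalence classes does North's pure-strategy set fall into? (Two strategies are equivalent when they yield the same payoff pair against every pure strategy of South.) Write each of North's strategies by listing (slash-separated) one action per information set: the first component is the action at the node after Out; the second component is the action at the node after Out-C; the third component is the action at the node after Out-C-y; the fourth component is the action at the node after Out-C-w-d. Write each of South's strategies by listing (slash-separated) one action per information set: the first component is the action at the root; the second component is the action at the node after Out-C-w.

North has 36 pure strategies: C/w/Mid/N, C/w/Mid/E, C/w/Hi/N, C/w/Hi/E, C/y/Mid/N, C/y/Mid/E, C/y/Hi/N, C/y/Hi/E, C/z/Mid/N, C/z/Mid/E, C/z/Hi/N, C/z/Hi/E, B/w/Mid/N, B/w/Mid/E, B/w/Hi/N, B/w/Hi/E, B/y/Mid/N, B/y/Mid/E, B/y/Hi/N, B/y/Hi/E, B/z/Mid/N, B/z/Mid/E, B/z/Hi/N, B/z/Hi/E, A/w/Mid/N, A/w/Mid/E, A/w/Hi/N, A/w/Hi/E, A/y/Mid/N, A/y/Mid/E, A/y/Hi/N, A/y/Hi/E, A/z/Mid/N, A/z/Mid/E, A/z/Hi/N, A/z/Hi/E. Columns: Stay/d, Stay/b, Out/d, Out/b.
{C/w/Mid/N, C/w/Hi/N} → row (4,5) (4,5) (1,5) (6,6)
{C/w/Mid/E, C/w/Hi/E} → row (4,5) (4,5) (1,7) (6,6)
{C/y/Mid/N, C/y/Mid/E} → row (4,5) (4,5) (6,2) (6,2)
{C/y/Hi/N, C/y/Hi/E} → row (4,5) (4,5) (4,1) (4,1)
{C/z/Mid/N, C/z/Mid/E, C/z/Hi/N, C/z/Hi/E} → row (4,5) (4,5) (7,1) (7,1)
{B/w/Mid/N, B/w/Mid/E, B/w/Hi/N, B/w/Hi/E, B/y/Mid/N, B/y/Mid/E, B/y/Hi/N, B/y/Hi/E, B/z/Mid/N, B/z/Mid/E, B/z/Hi/N, B/z/Hi/E} → row (4,5) (4,5) (1,3) (1,3)
{A/w/Mid/N, A/w/Mid/E, A/w/Hi/N, A/w/Hi/E, A/y/Mid/N, A/y/Mid/E, A/y/Hi/N, A/y/Hi/E, A/z/Mid/N, A/z/Mid/E, A/z/Hi/N, A/z/Hi/E} → row (4,5) (4,5) (4,0) (4,0)
That's 7 distinct rows out of 36 strategies.

7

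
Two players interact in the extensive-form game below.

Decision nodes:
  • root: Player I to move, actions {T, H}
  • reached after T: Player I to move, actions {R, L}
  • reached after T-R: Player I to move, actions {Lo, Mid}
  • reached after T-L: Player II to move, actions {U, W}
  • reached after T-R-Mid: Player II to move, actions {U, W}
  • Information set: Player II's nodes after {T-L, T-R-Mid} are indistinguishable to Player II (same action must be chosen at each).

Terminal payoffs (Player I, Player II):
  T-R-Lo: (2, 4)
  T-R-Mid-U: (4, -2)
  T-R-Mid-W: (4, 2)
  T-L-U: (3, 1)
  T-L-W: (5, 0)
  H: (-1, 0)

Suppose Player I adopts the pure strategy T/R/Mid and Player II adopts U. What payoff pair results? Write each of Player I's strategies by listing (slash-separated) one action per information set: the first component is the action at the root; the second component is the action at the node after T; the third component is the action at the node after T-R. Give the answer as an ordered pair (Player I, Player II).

Trace the play path from the root:
  Player I plays T
  Player I plays R at [T]
  Player I plays Mid at [T-R]
  Player II plays U at [T-R-Mid]
→ terminal payoff (4, -2).

(4, -2)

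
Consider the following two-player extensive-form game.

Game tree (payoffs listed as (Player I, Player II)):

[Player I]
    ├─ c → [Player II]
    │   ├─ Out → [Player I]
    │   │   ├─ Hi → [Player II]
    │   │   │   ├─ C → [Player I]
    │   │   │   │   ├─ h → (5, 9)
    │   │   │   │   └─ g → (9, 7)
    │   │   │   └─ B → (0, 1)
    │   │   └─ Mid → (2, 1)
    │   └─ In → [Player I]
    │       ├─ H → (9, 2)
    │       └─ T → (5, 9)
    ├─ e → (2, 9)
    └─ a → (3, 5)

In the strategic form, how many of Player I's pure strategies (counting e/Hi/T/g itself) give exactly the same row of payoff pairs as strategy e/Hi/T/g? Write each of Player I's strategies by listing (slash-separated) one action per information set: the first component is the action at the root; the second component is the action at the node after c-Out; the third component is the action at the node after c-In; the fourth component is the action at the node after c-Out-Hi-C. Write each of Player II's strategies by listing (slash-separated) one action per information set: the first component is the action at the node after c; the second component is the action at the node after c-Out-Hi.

Row for e/Hi/T/g (columns Out/C, Out/B, In/C, In/B): (2,9) (2,9) (2,9) (2,9).
Under e/Hi/T/g, Player I's choice at the node after c-Out and at the node after c-In and at the node after c-Out-Hi-C can never be reached regardless of what Player II does, so varying those choices leaves every outcome unchanged.
Holding the reachable choices fixed and varying the unreachable ones freely already gives 2 × 2 × 2 = 8 equivalent strategies.
No other strategy reproduces this row, so those 8 are the full class: e/Hi/H/h, e/Hi/H/g, e/Hi/T/h, e/Hi/T/g, e/Mid/H/h, e/Mid/H/g, e/Mid/T/h, e/Mid/T/g.

8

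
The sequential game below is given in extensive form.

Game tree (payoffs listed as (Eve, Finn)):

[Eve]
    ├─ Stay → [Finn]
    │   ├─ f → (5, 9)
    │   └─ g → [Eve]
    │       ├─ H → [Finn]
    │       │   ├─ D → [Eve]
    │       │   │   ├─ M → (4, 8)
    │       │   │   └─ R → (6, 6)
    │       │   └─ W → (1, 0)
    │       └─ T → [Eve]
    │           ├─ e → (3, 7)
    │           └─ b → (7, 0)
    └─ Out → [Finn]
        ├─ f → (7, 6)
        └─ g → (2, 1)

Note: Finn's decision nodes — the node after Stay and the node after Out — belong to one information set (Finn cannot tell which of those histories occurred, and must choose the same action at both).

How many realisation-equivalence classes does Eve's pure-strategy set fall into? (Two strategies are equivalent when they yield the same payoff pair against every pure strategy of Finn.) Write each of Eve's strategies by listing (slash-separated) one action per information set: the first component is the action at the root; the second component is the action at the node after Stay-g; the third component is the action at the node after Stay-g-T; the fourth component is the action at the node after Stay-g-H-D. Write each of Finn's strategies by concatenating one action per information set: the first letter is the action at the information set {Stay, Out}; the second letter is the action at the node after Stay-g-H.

5

Eve has 16 pure strategies: Stay/H/e/M, Stay/H/e/R, Stay/H/b/M, Stay/H/b/R, Stay/T/e/M, Stay/T/e/R, Stay/T/b/M, Stay/T/b/R, Out/H/e/M, Out/H/e/R, Out/H/b/M, Out/H/b/R, Out/T/e/M, Out/T/e/R, Out/T/b/M, Out/T/b/R. Columns: fD, fW, gD, gW.
{Stay/H/e/M, Stay/H/b/M} → row (5,9) (5,9) (4,8) (1,0)
{Stay/H/e/R, Stay/H/b/R} → row (5,9) (5,9) (6,6) (1,0)
{Stay/T/e/M, Stay/T/e/R} → row (5,9) (5,9) (3,7) (3,7)
{Stay/T/b/M, Stay/T/b/R} → row (5,9) (5,9) (7,0) (7,0)
{Out/H/e/M, Out/H/e/R, Out/H/b/M, Out/H/b/R, Out/T/e/M, Out/T/e/R, Out/T/b/M, Out/T/b/R} → row (7,6) (7,6) (2,1) (2,1)
That's 5 distinct rows out of 16 strategies.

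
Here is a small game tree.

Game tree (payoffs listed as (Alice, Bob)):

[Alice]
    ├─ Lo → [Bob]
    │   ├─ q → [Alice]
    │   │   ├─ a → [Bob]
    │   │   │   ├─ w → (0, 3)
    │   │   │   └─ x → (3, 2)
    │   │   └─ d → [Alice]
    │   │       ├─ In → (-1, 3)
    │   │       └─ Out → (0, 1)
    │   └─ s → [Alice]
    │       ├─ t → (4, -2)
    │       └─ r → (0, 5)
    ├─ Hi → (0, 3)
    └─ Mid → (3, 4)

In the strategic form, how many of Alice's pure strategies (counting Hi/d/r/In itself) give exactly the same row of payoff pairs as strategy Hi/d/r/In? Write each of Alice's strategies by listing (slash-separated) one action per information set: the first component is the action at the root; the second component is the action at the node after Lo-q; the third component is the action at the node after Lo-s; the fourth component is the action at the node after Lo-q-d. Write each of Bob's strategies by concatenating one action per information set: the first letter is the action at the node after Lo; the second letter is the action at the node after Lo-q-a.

8

Row for Hi/d/r/In (columns qw, qx, sw, sx): (0,3) (0,3) (0,3) (0,3).
Under Hi/d/r/In, Alice's choice at the node after Lo-q and at the node after Lo-s and at the node after Lo-q-d can never be reached regardless of what Bob does, so varying those choices leaves every outcome unchanged.
Holding the reachable choices fixed and varying the unreachable ones freely already gives 2 × 2 × 2 = 8 equivalent strategies.
No other strategy reproduces this row, so those 8 are the full class: Hi/a/t/In, Hi/a/t/Out, Hi/a/r/In, Hi/a/r/Out, Hi/d/t/In, Hi/d/t/Out, Hi/d/r/In, Hi/d/r/Out.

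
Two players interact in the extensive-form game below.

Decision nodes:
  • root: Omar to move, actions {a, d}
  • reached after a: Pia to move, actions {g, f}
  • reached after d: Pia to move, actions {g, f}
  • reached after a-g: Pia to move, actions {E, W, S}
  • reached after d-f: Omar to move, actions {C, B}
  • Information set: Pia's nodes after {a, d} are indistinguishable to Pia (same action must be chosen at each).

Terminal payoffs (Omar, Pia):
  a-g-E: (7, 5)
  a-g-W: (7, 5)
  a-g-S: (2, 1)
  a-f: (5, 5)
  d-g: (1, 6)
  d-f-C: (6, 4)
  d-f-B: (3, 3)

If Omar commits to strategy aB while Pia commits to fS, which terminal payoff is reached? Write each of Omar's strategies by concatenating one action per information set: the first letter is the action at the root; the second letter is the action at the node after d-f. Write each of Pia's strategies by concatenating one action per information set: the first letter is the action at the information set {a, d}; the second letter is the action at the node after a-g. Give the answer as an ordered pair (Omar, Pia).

Trace the play path from the root:
  Omar plays a
  Pia plays f at [a]
→ terminal payoff (5, 5).
(Omar's choice at the node after d-f is never reached on this path, so it doesn't affect the outcome.)

(5, 5)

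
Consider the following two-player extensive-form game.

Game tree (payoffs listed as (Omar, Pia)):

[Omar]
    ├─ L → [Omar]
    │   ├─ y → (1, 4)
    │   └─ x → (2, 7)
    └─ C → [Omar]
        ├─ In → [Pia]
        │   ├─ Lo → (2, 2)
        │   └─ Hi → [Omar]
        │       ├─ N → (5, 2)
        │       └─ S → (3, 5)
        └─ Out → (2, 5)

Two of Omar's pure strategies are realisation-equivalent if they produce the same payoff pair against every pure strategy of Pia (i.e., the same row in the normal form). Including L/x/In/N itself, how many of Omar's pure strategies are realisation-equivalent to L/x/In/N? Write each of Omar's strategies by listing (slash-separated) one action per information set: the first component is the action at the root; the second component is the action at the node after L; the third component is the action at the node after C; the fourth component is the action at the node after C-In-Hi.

Row for L/x/In/N (columns Lo, Hi): (2,7) (2,7).
Under L/x/In/N, Omar's choice at the node after C and at the node after C-In-Hi can never be reached regardless of what Pia does, so varying those choices leaves every outcome unchanged.
Holding the reachable choices fixed and varying the unreachable ones freely already gives 2 × 2 = 4 equivalent strategies.
No other strategy reproduces this row, so those 4 are the full class: L/x/In/N, L/x/In/S, L/x/Out/N, L/x/Out/S.

4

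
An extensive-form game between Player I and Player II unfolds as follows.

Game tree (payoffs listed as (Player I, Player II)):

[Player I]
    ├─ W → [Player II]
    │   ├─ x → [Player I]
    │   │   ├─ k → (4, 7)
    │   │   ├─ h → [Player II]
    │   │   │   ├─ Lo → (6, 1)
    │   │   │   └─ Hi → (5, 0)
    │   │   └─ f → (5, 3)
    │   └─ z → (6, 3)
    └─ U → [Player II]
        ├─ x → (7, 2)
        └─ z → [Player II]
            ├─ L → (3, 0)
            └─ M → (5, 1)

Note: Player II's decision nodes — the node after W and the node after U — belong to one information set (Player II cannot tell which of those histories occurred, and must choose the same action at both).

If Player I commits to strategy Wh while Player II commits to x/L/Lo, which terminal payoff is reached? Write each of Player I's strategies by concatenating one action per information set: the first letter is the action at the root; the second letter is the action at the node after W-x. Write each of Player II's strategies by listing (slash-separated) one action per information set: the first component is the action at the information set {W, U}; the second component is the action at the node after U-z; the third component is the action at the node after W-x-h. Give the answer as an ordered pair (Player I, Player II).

Trace the play path from the root:
  Player I plays W
  Player II plays x at [W]
  Player I plays h at [W-x]
  Player II plays Lo at [W-x-h]
→ terminal payoff (6, 1).
(Player II's choice at the node after U-z is never reached on this path, so it doesn't affect the outcome.)

(6, 1)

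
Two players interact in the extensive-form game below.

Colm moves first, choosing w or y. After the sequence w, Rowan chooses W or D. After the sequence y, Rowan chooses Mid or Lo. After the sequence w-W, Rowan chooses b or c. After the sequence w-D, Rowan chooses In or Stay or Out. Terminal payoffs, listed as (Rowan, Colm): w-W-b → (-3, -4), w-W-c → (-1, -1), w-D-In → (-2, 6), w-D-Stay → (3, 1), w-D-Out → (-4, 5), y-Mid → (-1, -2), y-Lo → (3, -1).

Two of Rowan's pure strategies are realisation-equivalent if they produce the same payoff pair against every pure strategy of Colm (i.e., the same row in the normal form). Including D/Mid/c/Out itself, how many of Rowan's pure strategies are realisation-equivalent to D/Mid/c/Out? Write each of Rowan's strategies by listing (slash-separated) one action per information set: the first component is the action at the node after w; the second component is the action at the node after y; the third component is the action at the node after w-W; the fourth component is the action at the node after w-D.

Row for D/Mid/c/Out (columns w, y): (-4,5) (-1,-2).
Under D/Mid/c/Out, Rowan's choice at the node after w-W can never be reached regardless of what Colm does, so varying those choices leaves every outcome unchanged.
Holding the reachable choices fixed and varying the unreachable one freely already gives 2 equivalent strategies.
No other strategy reproduces this row, so those 2 are the full class: D/Mid/b/Out, D/Mid/c/Out.

2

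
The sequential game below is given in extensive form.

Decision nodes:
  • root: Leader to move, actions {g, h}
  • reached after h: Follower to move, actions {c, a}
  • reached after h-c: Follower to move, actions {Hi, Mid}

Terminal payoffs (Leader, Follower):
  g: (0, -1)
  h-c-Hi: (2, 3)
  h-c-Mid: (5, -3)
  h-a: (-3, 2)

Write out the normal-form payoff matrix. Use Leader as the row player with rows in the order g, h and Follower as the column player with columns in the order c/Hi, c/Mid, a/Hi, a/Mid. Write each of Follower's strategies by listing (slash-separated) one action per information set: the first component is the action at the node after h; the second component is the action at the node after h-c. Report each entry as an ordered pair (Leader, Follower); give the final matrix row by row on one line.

         c/Hi    c/Mid     a/Hi    a/Mid
   g   (0,-1)   (0,-1)   (0,-1)   (0,-1)
   h    (2,3)   (5,-3)   (-3,2)   (-3,2)

g: (0,-1) (0,-1) (0,-1) (0,-1) | h: (2,3) (5,-3) (-3,2) (-3,2)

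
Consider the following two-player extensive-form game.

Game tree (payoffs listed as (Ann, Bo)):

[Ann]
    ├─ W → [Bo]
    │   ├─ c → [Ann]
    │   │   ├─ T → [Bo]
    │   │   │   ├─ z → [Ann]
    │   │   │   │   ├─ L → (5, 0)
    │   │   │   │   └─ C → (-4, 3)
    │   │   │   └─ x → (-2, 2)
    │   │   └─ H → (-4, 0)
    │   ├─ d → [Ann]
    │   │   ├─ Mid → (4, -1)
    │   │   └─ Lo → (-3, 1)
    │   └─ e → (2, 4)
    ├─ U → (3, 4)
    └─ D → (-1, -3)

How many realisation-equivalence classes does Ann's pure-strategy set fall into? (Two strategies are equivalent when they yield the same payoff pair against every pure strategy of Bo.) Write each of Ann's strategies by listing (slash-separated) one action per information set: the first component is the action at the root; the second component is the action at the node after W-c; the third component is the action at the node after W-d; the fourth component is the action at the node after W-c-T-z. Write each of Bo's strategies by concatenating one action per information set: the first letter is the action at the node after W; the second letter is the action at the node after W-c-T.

8

Ann has 24 pure strategies: W/T/Mid/L, W/T/Mid/C, W/T/Lo/L, W/T/Lo/C, W/H/Mid/L, W/H/Mid/C, W/H/Lo/L, W/H/Lo/C, U/T/Mid/L, U/T/Mid/C, U/T/Lo/L, U/T/Lo/C, U/H/Mid/L, U/H/Mid/C, U/H/Lo/L, U/H/Lo/C, D/T/Mid/L, D/T/Mid/C, D/T/Lo/L, D/T/Lo/C, D/H/Mid/L, D/H/Mid/C, D/H/Lo/L, D/H/Lo/C. Columns: cz, cx, dz, dx, ez, ex.
{W/T/Mid/L} → row (5,0) (-2,2) (4,-1) (4,-1) (2,4) (2,4)
{W/T/Mid/C} → row (-4,3) (-2,2) (4,-1) (4,-1) (2,4) (2,4)
{W/T/Lo/L} → row (5,0) (-2,2) (-3,1) (-3,1) (2,4) (2,4)
{W/T/Lo/C} → row (-4,3) (-2,2) (-3,1) (-3,1) (2,4) (2,4)
{W/H/Mid/L, W/H/Mid/C} → row (-4,0) (-4,0) (4,-1) (4,-1) (2,4) (2,4)
{W/H/Lo/L, W/H/Lo/C} → row (-4,0) (-4,0) (-3,1) (-3,1) (2,4) (2,4)
{U/T/Mid/L, U/T/Mid/C, U/T/Lo/L, U/T/Lo/C, U/H/Mid/L, U/H/Mid/C, U/H/Lo/L, U/H/Lo/C} → row (3,4) (3,4) (3,4) (3,4) (3,4) (3,4)
{D/T/Mid/L, D/T/Mid/C, D/T/Lo/L, D/T/Lo/C, D/H/Mid/L, D/H/Mid/C, D/H/Lo/L, D/H/Lo/C} → row (-1,-3) (-1,-3) (-1,-3) (-1,-3) (-1,-3) (-1,-3)
That's 8 distinct rows out of 24 strategies.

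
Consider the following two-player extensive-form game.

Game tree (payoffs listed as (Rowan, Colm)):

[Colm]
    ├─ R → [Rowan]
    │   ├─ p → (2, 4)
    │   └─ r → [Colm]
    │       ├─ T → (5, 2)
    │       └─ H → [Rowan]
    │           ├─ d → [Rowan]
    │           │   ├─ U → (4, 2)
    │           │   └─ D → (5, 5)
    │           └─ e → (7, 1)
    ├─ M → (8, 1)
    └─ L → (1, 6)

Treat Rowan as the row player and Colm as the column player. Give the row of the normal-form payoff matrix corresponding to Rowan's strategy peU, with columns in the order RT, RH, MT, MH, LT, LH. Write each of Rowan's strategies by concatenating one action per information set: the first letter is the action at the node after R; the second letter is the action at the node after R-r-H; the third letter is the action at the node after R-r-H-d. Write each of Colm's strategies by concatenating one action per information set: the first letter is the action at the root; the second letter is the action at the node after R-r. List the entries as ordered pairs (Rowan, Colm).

(2,4) (2,4) (8,1) (8,1) (1,6) (1,6)

vs RT: Colm plays R → Rowan plays p at [R] → (2, 4)
vs RH: Colm plays R → Rowan plays p at [R] → (2, 4)
vs MT: Colm plays M → (8, 1)
vs MH: Colm plays M → (8, 1)
vs LT: Colm plays L → (1, 6)
vs LH: Colm plays L → (1, 6)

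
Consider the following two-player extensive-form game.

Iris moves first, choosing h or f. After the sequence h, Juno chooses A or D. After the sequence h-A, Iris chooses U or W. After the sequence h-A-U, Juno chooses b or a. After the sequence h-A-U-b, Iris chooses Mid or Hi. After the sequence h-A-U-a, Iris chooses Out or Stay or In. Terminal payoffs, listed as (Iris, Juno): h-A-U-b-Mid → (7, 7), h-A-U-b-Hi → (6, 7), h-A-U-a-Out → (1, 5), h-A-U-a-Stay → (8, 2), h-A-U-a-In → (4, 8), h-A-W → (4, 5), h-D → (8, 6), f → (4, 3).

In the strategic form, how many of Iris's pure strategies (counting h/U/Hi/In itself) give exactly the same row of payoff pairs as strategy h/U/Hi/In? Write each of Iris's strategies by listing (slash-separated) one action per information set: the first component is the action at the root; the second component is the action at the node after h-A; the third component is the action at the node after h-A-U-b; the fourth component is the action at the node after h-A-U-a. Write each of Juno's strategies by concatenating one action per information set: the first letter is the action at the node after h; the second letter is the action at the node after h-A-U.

1

Row for h/U/Hi/In (columns Ab, Aa, Db, Da): (6,7) (4,8) (8,6) (8,6).
Every one of Iris's information sets is on the play path for some reply by Juno when Iris follows h/U/Hi/In.
Changing the action at any of them therefore changes at least one column, so only h/U/Hi/In itself gives this row.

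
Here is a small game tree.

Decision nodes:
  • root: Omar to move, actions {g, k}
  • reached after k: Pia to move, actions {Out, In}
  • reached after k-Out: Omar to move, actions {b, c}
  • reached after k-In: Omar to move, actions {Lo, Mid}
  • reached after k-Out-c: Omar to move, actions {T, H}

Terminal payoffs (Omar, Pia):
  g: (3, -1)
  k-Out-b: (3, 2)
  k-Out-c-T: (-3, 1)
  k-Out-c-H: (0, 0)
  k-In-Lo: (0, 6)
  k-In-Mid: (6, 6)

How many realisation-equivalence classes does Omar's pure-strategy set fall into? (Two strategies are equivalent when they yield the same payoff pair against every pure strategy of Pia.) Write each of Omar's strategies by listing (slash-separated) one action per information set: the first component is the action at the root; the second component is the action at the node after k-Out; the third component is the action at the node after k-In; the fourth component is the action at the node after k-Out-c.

7

Omar has 16 pure strategies: g/b/Lo/T, g/b/Lo/H, g/b/Mid/T, g/b/Mid/H, g/c/Lo/T, g/c/Lo/H, g/c/Mid/T, g/c/Mid/H, k/b/Lo/T, k/b/Lo/H, k/b/Mid/T, k/b/Mid/H, k/c/Lo/T, k/c/Lo/H, k/c/Mid/T, k/c/Mid/H. Columns: Out, In.
{g/b/Lo/T, g/b/Lo/H, g/b/Mid/T, g/b/Mid/H, g/c/Lo/T, g/c/Lo/H, g/c/Mid/T, g/c/Mid/H} → row (3,-1) (3,-1)
{k/b/Lo/T, k/b/Lo/H} → row (3,2) (0,6)
{k/b/Mid/T, k/b/Mid/H} → row (3,2) (6,6)
{k/c/Lo/T} → row (-3,1) (0,6)
{k/c/Lo/H} → row (0,0) (0,6)
{k/c/Mid/T} → row (-3,1) (6,6)
{k/c/Mid/H} → row (0,0) (6,6)
That's 7 distinct rows out of 16 strategies.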